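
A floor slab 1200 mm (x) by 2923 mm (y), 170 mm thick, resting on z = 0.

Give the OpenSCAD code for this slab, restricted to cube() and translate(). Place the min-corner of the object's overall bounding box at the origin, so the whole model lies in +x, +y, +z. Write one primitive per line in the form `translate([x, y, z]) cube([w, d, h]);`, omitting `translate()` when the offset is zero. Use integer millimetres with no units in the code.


cube([1200, 2923, 170]);


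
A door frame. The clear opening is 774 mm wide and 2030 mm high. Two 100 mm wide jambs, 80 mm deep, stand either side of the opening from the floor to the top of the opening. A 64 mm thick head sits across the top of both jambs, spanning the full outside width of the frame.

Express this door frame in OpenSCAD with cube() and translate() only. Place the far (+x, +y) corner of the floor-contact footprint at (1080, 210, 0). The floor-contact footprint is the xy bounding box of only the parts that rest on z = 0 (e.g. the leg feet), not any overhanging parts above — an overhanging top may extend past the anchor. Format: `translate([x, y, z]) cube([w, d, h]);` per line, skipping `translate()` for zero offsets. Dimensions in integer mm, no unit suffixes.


translate([106, 130, 0]) cube([100, 80, 2030]);
translate([980, 130, 0]) cube([100, 80, 2030]);
translate([106, 130, 2030]) cube([974, 80, 64]);


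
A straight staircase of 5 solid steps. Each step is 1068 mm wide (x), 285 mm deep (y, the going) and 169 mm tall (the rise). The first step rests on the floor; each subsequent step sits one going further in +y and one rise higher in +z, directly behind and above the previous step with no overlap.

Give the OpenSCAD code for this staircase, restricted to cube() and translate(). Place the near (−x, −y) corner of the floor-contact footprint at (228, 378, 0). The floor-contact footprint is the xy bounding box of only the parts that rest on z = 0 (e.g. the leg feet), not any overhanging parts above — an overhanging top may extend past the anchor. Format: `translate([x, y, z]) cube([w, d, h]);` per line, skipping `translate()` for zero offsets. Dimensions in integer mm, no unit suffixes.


translate([228, 378, 0]) cube([1068, 285, 169]);
translate([228, 663, 169]) cube([1068, 285, 169]);
translate([228, 948, 338]) cube([1068, 285, 169]);
translate([228, 1233, 507]) cube([1068, 285, 169]);
translate([228, 1518, 676]) cube([1068, 285, 169]);


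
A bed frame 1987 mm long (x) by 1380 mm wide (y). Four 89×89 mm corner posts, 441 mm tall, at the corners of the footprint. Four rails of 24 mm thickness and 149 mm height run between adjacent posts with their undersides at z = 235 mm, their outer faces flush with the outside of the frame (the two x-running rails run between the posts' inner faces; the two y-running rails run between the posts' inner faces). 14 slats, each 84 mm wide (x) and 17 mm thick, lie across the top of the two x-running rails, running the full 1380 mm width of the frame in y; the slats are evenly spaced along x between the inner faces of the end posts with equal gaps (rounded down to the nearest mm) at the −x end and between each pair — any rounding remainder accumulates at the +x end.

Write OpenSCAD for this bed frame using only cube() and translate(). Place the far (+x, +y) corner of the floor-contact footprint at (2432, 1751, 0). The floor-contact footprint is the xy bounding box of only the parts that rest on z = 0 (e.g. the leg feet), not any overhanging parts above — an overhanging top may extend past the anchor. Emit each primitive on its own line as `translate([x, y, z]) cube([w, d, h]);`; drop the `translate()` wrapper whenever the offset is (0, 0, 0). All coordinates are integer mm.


// slat z = rail_z + rail_h = 235 + 149 = 384
// slat gap = ⌊(1809 − 14·84) / 15⌋ = 42
translate([445, 371, 0]) cube([89, 89, 441]);
translate([445, 1662, 0]) cube([89, 89, 441]);
translate([2343, 371, 0]) cube([89, 89, 441]);
translate([2343, 1662, 0]) cube([89, 89, 441]);
translate([534, 371, 235]) cube([1809, 24, 149]);
translate([534, 1727, 235]) cube([1809, 24, 149]);
translate([445, 460, 235]) cube([24, 1202, 149]);
translate([2408, 460, 235]) cube([24, 1202, 149]);
translate([576, 371, 384]) cube([84, 1380, 17]);
translate([702, 371, 384]) cube([84, 1380, 17]);
translate([828, 371, 384]) cube([84, 1380, 17]);
translate([954, 371, 384]) cube([84, 1380, 17]);
translate([1080, 371, 384]) cube([84, 1380, 17]);
translate([1206, 371, 384]) cube([84, 1380, 17]);
translate([1332, 371, 384]) cube([84, 1380, 17]);
translate([1458, 371, 384]) cube([84, 1380, 17]);
translate([1584, 371, 384]) cube([84, 1380, 17]);
translate([1710, 371, 384]) cube([84, 1380, 17]);
translate([1836, 371, 384]) cube([84, 1380, 17]);
translate([1962, 371, 384]) cube([84, 1380, 17]);
translate([2088, 371, 384]) cube([84, 1380, 17]);
translate([2214, 371, 384]) cube([84, 1380, 17]);


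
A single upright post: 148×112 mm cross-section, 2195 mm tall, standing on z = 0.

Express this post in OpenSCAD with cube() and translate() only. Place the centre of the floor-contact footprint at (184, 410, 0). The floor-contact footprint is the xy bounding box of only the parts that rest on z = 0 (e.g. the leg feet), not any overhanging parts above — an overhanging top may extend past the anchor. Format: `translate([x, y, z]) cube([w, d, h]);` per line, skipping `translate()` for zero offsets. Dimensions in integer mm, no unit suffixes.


translate([110, 354, 0]) cube([148, 112, 2195]);


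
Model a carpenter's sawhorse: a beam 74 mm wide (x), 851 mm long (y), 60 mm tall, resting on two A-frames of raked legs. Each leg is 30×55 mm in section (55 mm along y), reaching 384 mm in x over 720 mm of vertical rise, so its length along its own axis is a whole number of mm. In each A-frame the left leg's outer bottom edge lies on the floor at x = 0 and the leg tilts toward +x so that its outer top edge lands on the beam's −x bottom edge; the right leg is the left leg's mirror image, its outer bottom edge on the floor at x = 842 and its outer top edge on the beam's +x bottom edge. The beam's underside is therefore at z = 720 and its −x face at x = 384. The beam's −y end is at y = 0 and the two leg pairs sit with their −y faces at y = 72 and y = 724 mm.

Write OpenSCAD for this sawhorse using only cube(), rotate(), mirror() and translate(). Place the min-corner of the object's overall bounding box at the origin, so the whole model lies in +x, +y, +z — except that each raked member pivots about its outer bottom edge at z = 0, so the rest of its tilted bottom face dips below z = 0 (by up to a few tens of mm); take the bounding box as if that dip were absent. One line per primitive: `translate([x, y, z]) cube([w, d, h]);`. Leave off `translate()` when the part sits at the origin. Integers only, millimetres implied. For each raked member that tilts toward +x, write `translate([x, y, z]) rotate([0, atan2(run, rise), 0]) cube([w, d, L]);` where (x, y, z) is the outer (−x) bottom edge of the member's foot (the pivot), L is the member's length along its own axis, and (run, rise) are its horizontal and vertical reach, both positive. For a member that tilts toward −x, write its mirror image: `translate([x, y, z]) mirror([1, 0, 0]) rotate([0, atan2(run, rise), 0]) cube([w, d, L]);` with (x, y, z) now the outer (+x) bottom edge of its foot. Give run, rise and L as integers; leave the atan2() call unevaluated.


// leg length = √(384² + 720²) = 816
// right-leg outer foot x = 2·384 + 74 = 842
// beam min-corner = (384, 0, 720)
translate([384, 0, 720]) cube([74, 851, 60]);
translate([0, 72, 0]) rotate([0, atan2(384, 720), 0]) cube([30, 55, 816]);
translate([842, 72, 0]) mirror([1, 0, 0]) rotate([0, atan2(384, 720), 0]) cube([30, 55, 816]);
translate([0, 724, 0]) rotate([0, atan2(384, 720), 0]) cube([30, 55, 816]);
translate([842, 724, 0]) mirror([1, 0, 0]) rotate([0, atan2(384, 720), 0]) cube([30, 55, 816]);


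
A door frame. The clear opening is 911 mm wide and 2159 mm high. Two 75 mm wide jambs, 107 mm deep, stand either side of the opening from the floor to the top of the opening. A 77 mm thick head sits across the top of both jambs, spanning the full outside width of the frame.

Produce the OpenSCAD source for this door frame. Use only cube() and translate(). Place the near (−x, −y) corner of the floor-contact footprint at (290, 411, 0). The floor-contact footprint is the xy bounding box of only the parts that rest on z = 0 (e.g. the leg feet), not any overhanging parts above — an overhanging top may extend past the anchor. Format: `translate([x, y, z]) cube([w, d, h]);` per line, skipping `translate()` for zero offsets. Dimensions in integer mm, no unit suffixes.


translate([290, 411, 0]) cube([75, 107, 2159]);
translate([1276, 411, 0]) cube([75, 107, 2159]);
translate([290, 411, 2159]) cube([1061, 107, 77]);


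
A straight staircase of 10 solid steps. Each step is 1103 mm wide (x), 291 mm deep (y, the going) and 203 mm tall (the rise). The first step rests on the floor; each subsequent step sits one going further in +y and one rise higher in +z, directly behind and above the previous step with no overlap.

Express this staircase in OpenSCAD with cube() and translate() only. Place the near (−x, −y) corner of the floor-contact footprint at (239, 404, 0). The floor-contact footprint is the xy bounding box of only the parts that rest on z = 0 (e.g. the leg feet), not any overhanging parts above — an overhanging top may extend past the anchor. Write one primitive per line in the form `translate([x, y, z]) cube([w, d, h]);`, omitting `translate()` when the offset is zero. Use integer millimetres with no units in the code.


translate([239, 404, 0]) cube([1103, 291, 203]);
translate([239, 695, 203]) cube([1103, 291, 203]);
translate([239, 986, 406]) cube([1103, 291, 203]);
translate([239, 1277, 609]) cube([1103, 291, 203]);
translate([239, 1568, 812]) cube([1103, 291, 203]);
translate([239, 1859, 1015]) cube([1103, 291, 203]);
translate([239, 2150, 1218]) cube([1103, 291, 203]);
translate([239, 2441, 1421]) cube([1103, 291, 203]);
translate([239, 2732, 1624]) cube([1103, 291, 203]);
translate([239, 3023, 1827]) cube([1103, 291, 203]);


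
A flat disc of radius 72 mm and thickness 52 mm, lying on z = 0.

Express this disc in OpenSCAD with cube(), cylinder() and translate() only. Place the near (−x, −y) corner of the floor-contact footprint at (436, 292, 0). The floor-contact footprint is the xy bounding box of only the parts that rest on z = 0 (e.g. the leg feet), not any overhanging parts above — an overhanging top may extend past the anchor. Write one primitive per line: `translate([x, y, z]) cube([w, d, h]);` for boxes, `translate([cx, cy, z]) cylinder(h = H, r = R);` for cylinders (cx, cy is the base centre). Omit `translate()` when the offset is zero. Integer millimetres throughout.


translate([508, 364, 0]) cylinder(h = 52, r = 72);


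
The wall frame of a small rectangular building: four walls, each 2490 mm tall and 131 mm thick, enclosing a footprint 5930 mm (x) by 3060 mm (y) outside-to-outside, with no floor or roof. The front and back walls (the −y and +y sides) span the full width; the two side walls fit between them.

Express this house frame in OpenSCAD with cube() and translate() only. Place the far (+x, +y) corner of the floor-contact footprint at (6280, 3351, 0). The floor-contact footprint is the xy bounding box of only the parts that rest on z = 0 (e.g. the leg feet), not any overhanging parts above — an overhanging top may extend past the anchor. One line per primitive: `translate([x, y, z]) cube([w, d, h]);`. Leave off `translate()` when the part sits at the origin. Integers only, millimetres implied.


translate([350, 291, 0]) cube([5930, 131, 2490]);
translate([350, 3220, 0]) cube([5930, 131, 2490]);
translate([350, 422, 0]) cube([131, 2798, 2490]);
translate([6149, 422, 0]) cube([131, 2798, 2490]);


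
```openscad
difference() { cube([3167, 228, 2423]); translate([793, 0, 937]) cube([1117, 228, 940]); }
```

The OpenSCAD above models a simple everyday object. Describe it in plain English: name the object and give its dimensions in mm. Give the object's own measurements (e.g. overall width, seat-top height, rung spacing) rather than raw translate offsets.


A wall 3167 mm long (x), 228 mm thick (y), 2423 mm tall, with a rectangular window opening cut through it. The opening is 1117 mm wide and 940 mm tall; its sill is at z = 937 mm and its near (−x) edge is 793 mm from the wall's −x end. The opening passes through the full wall thickness.


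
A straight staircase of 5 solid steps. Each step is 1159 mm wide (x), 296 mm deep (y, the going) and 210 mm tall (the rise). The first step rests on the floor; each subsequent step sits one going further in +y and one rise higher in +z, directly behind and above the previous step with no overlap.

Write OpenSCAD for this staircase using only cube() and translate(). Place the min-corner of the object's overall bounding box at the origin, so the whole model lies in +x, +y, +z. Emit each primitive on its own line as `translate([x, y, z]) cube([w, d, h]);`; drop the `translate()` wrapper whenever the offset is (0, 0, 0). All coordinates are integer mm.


cube([1159, 296, 210]);
translate([0, 296, 210]) cube([1159, 296, 210]);
translate([0, 592, 420]) cube([1159, 296, 210]);
translate([0, 888, 630]) cube([1159, 296, 210]);
translate([0, 1184, 840]) cube([1159, 296, 210]);


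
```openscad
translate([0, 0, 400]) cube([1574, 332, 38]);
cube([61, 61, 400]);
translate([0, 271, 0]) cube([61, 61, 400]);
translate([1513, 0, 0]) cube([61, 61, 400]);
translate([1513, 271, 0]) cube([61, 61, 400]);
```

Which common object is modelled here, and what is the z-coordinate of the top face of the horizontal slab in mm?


A bench. The seat-top height is 438 mm.

A long slab on four corner posts — a bench. The slab sits at z = 400 with thickness 38, so the top is 400 + 38 = 438 mm.


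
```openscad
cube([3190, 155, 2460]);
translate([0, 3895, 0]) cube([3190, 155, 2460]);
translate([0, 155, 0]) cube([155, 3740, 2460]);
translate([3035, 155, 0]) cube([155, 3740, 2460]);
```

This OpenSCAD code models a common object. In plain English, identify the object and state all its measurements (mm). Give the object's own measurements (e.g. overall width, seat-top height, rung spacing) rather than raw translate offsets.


The wall frame of a small rectangular building: four walls, each 2460 mm tall and 155 mm thick, enclosing a footprint 3190 mm (x) by 4050 mm (y) outside-to-outside, with no floor or roof. The front and back walls (the −y and +y sides) span the full width; the two side walls fit between them.


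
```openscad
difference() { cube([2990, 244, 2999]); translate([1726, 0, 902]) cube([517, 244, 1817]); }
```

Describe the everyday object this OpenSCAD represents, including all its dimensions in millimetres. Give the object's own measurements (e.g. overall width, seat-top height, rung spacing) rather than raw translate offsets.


A wall 2990 mm long (x), 244 mm thick (y), 2999 mm tall, with a rectangular window opening cut through it. The opening is 517 mm wide and 1817 mm tall; its sill is at z = 902 mm and its near (−x) edge is 1726 mm from the wall's −x end. The opening passes through the full wall thickness.


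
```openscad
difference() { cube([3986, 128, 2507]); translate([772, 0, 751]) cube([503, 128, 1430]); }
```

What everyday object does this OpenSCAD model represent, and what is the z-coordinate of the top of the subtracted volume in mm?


A wall with a window opening. The window head height is 2181 mm.

A wall with a rectangular opening subtracted — a window. Sill at z = 751, opening 1430 mm tall, so the head is at 751 + 1430 = 2181 mm.


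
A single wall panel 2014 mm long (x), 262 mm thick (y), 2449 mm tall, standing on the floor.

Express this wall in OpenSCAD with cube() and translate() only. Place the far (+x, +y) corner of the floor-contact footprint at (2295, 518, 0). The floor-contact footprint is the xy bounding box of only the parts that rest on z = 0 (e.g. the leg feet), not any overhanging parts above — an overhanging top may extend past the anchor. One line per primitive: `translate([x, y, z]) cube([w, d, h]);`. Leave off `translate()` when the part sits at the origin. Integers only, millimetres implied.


translate([281, 256, 0]) cube([2014, 262, 2449]);


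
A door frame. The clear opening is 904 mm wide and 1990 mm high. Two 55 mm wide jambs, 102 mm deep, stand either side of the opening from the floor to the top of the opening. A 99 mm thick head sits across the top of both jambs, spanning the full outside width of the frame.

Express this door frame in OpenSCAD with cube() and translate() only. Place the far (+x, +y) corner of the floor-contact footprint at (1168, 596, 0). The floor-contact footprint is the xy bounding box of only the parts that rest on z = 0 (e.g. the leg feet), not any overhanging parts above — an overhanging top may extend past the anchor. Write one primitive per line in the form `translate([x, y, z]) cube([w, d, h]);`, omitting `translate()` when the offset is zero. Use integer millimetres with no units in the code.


translate([154, 494, 0]) cube([55, 102, 1990]);
translate([1113, 494, 0]) cube([55, 102, 1990]);
translate([154, 494, 1990]) cube([1014, 102, 99]);


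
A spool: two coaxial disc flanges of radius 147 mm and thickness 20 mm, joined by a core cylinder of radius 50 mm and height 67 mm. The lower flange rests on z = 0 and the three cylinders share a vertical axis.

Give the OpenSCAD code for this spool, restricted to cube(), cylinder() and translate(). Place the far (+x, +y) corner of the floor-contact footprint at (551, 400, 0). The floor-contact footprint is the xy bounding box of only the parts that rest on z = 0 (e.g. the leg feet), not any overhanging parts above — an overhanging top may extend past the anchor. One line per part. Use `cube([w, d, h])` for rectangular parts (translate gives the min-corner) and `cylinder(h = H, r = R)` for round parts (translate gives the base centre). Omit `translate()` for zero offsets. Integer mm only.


translate([404, 253, 0]) cylinder(h = 20, r = 147);
translate([404, 253, 20]) cylinder(h = 67, r = 50);
translate([404, 253, 87]) cylinder(h = 20, r = 147);


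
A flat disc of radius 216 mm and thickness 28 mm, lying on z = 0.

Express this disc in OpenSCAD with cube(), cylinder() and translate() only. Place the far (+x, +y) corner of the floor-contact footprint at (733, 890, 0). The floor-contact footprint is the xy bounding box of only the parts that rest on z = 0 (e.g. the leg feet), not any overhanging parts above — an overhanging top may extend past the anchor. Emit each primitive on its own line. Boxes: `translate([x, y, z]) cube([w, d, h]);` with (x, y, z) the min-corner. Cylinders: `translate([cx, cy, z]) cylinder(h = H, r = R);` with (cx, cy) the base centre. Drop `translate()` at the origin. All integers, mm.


translate([517, 674, 0]) cylinder(h = 28, r = 216);


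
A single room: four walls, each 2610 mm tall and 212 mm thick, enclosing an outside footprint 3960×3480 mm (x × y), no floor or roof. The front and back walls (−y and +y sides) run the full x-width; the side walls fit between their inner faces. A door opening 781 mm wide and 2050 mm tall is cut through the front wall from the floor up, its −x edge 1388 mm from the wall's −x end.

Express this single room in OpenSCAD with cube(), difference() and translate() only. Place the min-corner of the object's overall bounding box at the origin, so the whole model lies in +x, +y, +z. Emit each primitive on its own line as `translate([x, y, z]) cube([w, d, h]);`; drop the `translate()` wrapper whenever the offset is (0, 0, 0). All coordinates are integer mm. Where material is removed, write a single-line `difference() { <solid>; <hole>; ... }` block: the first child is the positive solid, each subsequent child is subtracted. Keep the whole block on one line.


difference() { cube([3960, 212, 2610]); translate([1388, 0, 0]) cube([781, 212, 2050]); }
translate([0, 3268, 0]) cube([3960, 212, 2610]);
translate([0, 212, 0]) cube([212, 3056, 2610]);
translate([3748, 212, 0]) cube([212, 3056, 2610]);


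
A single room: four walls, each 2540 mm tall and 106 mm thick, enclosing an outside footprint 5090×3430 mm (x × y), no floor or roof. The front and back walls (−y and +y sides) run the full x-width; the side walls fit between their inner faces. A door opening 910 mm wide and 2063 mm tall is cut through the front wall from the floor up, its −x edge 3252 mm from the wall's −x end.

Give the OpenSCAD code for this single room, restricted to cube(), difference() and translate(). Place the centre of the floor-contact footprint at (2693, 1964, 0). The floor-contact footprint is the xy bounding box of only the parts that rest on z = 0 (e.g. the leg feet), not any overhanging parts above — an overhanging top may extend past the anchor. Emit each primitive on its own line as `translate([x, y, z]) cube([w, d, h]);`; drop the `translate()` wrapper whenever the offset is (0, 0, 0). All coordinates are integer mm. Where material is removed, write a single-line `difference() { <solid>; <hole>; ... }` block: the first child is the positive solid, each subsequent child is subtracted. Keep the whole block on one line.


difference() { translate([148, 249, 0]) cube([5090, 106, 2540]); translate([3400, 249, 0]) cube([910, 106, 2063]); }
translate([148, 3573, 0]) cube([5090, 106, 2540]);
translate([148, 355, 0]) cube([106, 3218, 2540]);
translate([5132, 355, 0]) cube([106, 3218, 2540]);


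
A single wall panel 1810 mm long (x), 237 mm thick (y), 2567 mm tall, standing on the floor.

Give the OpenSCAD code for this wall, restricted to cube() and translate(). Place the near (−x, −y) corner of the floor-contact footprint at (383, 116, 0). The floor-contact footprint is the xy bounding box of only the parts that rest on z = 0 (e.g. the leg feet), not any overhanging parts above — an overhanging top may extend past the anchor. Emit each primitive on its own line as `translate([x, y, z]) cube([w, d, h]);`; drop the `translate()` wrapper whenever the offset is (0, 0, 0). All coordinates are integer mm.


translate([383, 116, 0]) cube([1810, 237, 2567]);


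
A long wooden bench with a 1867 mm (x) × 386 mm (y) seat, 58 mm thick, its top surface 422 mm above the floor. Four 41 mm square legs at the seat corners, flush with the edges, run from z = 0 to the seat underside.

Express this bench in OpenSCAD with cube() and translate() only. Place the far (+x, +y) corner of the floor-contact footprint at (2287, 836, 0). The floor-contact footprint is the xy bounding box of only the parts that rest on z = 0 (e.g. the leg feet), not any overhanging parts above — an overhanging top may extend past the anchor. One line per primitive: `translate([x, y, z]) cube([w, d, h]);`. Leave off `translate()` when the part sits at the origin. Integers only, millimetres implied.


translate([420, 450, 364]) cube([1867, 386, 58]);
translate([420, 450, 0]) cube([41, 41, 364]);
translate([420, 795, 0]) cube([41, 41, 364]);
translate([2246, 450, 0]) cube([41, 41, 364]);
translate([2246, 795, 0]) cube([41, 41, 364]);


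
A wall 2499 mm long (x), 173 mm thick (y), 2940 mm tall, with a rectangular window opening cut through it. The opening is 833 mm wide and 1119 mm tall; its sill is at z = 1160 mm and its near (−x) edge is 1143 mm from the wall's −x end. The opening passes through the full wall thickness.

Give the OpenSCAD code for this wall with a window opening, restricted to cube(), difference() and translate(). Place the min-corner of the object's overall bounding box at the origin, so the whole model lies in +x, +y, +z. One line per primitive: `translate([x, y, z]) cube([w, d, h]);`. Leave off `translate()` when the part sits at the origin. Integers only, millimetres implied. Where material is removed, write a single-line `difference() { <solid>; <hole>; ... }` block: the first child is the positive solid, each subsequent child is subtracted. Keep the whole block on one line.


difference() { cube([2499, 173, 2940]); translate([1143, 0, 1160]) cube([833, 173, 1119]); }


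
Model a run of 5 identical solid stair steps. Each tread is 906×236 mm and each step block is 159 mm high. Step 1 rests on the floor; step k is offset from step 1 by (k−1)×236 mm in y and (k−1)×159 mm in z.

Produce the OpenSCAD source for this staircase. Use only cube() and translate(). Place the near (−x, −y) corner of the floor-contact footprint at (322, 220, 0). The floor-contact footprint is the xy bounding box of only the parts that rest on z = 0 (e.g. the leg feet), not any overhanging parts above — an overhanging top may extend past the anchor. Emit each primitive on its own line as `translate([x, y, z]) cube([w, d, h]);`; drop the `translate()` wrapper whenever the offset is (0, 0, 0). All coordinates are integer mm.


translate([322, 220, 0]) cube([906, 236, 159]);
translate([322, 456, 159]) cube([906, 236, 159]);
translate([322, 692, 318]) cube([906, 236, 159]);
translate([322, 928, 477]) cube([906, 236, 159]);
translate([322, 1164, 636]) cube([906, 236, 159]);


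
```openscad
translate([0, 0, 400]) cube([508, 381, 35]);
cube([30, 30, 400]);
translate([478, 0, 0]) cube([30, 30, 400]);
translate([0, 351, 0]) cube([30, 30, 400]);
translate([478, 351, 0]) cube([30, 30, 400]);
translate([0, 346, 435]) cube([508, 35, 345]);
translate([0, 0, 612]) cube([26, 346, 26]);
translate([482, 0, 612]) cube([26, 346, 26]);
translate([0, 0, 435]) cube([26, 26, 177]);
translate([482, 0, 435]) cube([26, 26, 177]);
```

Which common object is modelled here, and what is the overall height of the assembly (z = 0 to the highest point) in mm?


A chair. The overall height is 780 mm.

A slab on four corner posts with a tall panel at the back — a chair. The seat slab sits at z = 400 with thickness 35, and the 345 mm backrest starts at the seat top, so the overall height is 400 + 35 + 345 = 780 mm.


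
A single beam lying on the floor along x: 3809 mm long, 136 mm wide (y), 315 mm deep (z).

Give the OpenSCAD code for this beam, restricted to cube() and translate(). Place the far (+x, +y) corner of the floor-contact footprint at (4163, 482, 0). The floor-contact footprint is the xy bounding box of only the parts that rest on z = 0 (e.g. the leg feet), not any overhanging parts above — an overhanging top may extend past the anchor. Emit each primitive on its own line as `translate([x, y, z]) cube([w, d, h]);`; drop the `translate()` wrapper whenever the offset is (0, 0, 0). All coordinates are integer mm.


translate([354, 346, 0]) cube([3809, 136, 315]);


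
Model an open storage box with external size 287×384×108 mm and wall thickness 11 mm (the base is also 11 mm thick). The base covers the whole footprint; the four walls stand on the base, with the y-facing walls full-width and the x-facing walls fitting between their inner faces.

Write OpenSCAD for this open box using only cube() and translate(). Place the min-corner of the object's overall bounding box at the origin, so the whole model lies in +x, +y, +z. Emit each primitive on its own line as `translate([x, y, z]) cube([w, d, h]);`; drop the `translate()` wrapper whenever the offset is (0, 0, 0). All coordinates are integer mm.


cube([287, 384, 11]);
translate([0, 0, 11]) cube([287, 11, 97]);
translate([0, 373, 11]) cube([287, 11, 97]);
translate([0, 11, 11]) cube([11, 362, 97]);
translate([276, 11, 11]) cube([11, 362, 97]);


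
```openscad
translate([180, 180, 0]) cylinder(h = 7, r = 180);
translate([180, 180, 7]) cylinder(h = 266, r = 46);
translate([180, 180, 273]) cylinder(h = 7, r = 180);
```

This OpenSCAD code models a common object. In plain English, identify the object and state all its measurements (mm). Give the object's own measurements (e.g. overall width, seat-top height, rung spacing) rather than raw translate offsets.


A spool: two coaxial disc flanges of radius 180 mm and thickness 7 mm, joined by a core cylinder of radius 46 mm and height 266 mm. The lower flange rests on z = 0 and the three cylinders share a vertical axis.


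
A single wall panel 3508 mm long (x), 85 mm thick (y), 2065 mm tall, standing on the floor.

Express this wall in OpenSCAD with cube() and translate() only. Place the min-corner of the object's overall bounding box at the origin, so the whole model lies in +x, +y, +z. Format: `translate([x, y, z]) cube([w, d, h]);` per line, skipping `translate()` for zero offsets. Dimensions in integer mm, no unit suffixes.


cube([3508, 85, 2065]);


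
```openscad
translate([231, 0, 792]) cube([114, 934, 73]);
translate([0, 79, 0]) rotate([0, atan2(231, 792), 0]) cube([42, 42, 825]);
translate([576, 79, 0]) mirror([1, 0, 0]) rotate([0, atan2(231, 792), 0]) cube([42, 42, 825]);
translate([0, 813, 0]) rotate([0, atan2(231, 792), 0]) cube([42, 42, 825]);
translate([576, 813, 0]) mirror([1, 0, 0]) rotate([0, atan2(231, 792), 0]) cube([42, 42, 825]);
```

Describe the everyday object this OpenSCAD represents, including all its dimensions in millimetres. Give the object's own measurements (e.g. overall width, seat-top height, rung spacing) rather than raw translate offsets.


A sawhorse. A 114×934×73 mm beam (x, y, z) sits on two A-frame leg pairs. Each pair is two raked legs of 42×42 mm section (42 mm along y) splaying symmetrically in x. Each leg rises 792 mm vertically over 231 mm of horizontal reach and is 825 mm long along its own axis. Every leg's outer bottom edge rests on the floor and its outer top edge meets a bottom edge of the beam — the left legs (tilting toward +x) meet the beam's −x bottom edge, the right legs (their mirror images, tilting toward −x) meet its +x bottom edge — so the leg tops tuck under the beam, the beam's underside is 792 mm above the floor, and the feet are 576 mm apart outside-to-outside with the beam centred between them. The two leg pairs are set in 79 mm from either end of the beam.


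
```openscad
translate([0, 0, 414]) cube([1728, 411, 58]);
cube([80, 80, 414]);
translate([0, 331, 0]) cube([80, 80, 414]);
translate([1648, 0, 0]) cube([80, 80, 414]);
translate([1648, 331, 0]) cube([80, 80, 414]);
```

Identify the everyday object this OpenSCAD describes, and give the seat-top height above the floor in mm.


A bench. The seat-top height is 472 mm.

A long slab on four corner posts — a bench. The slab sits at z = 414 with thickness 58, so the top is 414 + 58 = 472 mm.


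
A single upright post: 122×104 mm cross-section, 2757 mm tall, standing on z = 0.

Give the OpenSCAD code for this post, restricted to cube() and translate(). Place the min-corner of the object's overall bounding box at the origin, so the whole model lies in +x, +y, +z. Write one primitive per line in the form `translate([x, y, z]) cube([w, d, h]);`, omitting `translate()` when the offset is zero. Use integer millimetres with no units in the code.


cube([122, 104, 2757]);


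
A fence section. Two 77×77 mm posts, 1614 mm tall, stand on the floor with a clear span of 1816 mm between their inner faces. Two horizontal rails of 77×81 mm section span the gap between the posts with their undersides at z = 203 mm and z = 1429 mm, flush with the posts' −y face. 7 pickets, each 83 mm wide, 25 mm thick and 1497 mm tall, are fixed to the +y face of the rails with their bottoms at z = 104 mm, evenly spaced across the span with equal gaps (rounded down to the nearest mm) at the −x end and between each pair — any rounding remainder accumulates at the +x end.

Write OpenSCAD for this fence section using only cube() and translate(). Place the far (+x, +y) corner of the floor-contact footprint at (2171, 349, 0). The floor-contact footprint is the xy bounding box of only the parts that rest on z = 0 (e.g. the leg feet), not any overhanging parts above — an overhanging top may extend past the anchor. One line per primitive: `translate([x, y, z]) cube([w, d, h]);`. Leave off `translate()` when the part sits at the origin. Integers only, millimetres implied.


translate([201, 272, 0]) cube([77, 77, 1614]);
translate([2094, 272, 0]) cube([77, 77, 1614]);
translate([278, 272, 203]) cube([1816, 77, 81]);
translate([278, 272, 1429]) cube([1816, 77, 81]);
translate([432, 349, 104]) cube([83, 25, 1497]);
translate([669, 349, 104]) cube([83, 25, 1497]);
translate([906, 349, 104]) cube([83, 25, 1497]);
translate([1143, 349, 104]) cube([83, 25, 1497]);
translate([1380, 349, 104]) cube([83, 25, 1497]);
translate([1617, 349, 104]) cube([83, 25, 1497]);
translate([1854, 349, 104]) cube([83, 25, 1497]);


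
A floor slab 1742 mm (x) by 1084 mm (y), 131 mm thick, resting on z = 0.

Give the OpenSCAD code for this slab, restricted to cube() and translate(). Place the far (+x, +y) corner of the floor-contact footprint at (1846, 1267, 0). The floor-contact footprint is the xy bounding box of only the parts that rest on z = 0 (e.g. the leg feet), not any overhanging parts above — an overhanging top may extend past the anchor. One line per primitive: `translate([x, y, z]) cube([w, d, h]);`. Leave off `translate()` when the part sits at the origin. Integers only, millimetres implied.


translate([104, 183, 0]) cube([1742, 1084, 131]);


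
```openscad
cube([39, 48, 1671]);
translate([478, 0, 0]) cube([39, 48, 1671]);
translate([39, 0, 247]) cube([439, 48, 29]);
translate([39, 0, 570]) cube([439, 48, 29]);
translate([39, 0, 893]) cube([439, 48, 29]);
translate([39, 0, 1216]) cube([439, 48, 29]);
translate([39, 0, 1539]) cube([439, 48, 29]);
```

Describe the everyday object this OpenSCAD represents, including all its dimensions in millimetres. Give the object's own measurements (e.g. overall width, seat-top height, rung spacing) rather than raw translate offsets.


A straight ladder. Two 39×48 mm vertical rails, 1671 mm tall, stand 517 mm apart (outside-to-outside) with their front faces coplanar on the −y side. 5 rungs, each 48 mm deep and 29 mm tall, span between the inner faces of the rails, front faces flush with the rails. The lowest rung's underside is at z = 247 mm and rungs are spaced 323 mm apart (underside to underside).


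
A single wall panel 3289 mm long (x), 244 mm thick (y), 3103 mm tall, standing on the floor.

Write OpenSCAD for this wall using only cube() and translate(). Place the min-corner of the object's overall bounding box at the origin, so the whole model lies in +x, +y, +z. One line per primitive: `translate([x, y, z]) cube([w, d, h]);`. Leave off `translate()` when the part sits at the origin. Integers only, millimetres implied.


cube([3289, 244, 3103]);


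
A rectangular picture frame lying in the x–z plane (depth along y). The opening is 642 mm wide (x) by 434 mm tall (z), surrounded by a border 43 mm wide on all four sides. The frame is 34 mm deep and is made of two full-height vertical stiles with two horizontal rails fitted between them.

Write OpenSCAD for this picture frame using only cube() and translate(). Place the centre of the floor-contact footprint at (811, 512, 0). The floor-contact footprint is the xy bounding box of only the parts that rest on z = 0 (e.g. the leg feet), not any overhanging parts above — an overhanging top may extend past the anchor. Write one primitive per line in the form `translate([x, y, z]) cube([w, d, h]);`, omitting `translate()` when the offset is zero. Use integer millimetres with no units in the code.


translate([447, 495, 0]) cube([43, 34, 520]);
translate([1132, 495, 0]) cube([43, 34, 520]);
translate([490, 495, 0]) cube([642, 34, 43]);
translate([490, 495, 477]) cube([642, 34, 43]);


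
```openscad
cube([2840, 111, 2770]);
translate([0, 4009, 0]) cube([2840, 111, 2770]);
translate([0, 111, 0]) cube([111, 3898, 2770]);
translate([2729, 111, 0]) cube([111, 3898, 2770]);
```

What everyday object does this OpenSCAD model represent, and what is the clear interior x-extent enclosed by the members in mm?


A house (or room) frame. The interior width is 2618 mm.

Four 2770 mm walls enclosing a rectangle with no floor or roof — a room or house frame. Outside width is 2840 mm and wall thickness is 111 mm, so the interior width is 2840 − 2 × 111 = 2618 mm.


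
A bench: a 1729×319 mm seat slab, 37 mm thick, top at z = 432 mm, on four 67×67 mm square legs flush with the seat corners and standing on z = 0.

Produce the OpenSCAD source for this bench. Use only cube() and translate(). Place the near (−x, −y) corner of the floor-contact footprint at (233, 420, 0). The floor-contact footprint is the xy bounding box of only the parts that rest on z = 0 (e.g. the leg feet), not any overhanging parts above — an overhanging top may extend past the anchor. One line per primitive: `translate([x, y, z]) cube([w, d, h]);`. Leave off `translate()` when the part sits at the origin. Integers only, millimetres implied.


translate([233, 420, 395]) cube([1729, 319, 37]);
translate([233, 420, 0]) cube([67, 67, 395]);
translate([233, 672, 0]) cube([67, 67, 395]);
translate([1895, 420, 0]) cube([67, 67, 395]);
translate([1895, 672, 0]) cube([67, 67, 395]);


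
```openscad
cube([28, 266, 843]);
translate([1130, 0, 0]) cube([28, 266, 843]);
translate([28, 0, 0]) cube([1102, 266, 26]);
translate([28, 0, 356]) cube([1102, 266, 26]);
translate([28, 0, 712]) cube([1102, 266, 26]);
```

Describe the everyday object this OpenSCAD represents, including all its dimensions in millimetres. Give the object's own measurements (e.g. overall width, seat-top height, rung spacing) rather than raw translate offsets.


An open bookshelf. Two side panels, each 28 mm thick, 266 mm deep and 843 mm tall, stand 1158 mm apart (outside-to-outside). Between them sit 3 shelves, each 26 mm thick and 266 mm deep, spanning the full gap between the sides. The bottom shelf rests on the floor (its underside at z = 0) and the clear gap between one shelf's top and the next shelf's underside is 330 mm.


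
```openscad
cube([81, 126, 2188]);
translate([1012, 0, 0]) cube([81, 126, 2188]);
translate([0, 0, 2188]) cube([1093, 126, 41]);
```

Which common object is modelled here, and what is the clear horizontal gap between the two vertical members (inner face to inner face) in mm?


A door frame. The clear opening width is 931 mm.

Two 2188 mm tall posts with a header on top — a door frame. The left jamb is 81 mm wide at x = 0; the right jamb starts at x = 1012. The clear opening is 1012 − 81 = 931 mm.


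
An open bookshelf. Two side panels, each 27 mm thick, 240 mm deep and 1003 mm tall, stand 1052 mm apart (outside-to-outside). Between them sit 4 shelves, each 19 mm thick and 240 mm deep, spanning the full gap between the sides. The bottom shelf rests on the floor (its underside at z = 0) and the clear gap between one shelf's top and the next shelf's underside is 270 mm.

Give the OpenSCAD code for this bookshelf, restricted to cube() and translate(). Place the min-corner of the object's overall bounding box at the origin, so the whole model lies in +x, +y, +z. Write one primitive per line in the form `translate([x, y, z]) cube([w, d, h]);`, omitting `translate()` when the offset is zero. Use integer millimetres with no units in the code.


cube([27, 240, 1003]);
translate([1025, 0, 0]) cube([27, 240, 1003]);
translate([27, 0, 0]) cube([998, 240, 19]);
translate([27, 0, 289]) cube([998, 240, 19]);
translate([27, 0, 578]) cube([998, 240, 19]);
translate([27, 0, 867]) cube([998, 240, 19]);


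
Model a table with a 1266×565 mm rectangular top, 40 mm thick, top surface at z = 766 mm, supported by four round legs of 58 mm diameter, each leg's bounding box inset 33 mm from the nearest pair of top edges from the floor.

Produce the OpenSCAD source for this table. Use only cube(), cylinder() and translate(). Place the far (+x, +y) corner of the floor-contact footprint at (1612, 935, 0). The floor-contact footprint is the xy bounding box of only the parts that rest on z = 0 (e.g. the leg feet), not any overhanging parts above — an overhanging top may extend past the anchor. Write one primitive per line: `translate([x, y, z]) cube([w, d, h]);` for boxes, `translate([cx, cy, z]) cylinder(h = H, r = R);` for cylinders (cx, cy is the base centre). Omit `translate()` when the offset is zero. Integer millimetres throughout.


translate([379, 403, 726]) cube([1266, 565, 40]);
translate([441, 465, 0]) cylinder(h = 726, r = 29);
translate([1583, 465, 0]) cylinder(h = 726, r = 29);
translate([441, 906, 0]) cylinder(h = 726, r = 29);
translate([1583, 906, 0]) cylinder(h = 726, r = 29);
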